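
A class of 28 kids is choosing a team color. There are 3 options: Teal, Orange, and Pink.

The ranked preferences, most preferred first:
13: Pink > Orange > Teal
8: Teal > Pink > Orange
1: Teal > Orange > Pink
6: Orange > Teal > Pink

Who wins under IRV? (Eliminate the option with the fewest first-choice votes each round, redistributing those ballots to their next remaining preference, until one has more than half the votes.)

Teal

Round 1: Teal 9, Orange 6, Pink 13. Orange eliminated.
Round 2: Teal 15, Pink 13. Teal has a majority (≥15).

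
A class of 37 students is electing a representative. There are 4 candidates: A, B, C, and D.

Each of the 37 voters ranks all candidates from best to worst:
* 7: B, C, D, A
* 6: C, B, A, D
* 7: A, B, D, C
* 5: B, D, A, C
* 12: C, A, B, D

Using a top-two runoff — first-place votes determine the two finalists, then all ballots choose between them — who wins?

Round 1 first-place votes: A 7, B 12, C 18, D 0. C and B advance.
Runoff: C is ranked above B on 18 ballots, B above C on 19.

B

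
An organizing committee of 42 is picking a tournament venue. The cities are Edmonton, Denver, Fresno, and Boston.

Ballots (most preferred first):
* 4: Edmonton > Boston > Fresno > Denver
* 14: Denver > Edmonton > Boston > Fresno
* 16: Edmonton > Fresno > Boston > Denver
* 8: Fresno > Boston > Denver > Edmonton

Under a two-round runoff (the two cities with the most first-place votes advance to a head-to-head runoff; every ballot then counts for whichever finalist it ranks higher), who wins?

Round 1 first-place votes: Edmonton 20, Denver 14, Fresno 8, Boston 0. Edmonton and Denver advance.
Runoff: Edmonton is ranked above Denver on 20 ballots, Denver above Edmonton on 22.

Denver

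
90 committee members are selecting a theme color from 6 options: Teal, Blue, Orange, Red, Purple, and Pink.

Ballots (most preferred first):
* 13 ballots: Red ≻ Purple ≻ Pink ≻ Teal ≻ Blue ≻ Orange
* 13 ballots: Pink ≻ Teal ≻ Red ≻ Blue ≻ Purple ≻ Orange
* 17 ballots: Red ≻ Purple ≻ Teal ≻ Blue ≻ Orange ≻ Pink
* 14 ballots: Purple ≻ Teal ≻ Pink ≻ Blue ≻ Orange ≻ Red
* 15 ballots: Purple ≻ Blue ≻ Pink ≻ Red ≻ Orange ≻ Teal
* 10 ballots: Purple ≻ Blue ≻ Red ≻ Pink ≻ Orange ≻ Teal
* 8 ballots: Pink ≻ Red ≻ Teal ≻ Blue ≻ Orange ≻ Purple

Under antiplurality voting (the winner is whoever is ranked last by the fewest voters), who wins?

Last-place votes: Teal 25, Blue 0, Orange 26, Red 14, Purple 8, Pink 17.

Blue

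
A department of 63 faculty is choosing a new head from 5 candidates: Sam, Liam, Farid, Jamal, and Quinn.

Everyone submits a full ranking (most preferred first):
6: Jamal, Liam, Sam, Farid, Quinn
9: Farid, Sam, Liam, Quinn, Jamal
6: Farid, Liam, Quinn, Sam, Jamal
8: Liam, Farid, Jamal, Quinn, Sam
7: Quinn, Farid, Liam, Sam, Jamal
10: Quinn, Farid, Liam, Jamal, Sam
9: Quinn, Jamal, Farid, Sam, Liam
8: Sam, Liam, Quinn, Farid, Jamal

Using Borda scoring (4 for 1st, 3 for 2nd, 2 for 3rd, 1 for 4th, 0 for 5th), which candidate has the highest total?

Farid

Sam: 6×2 + 9×3 + 6×1 + 8×0 + 7×1 + 10×0 + 9×1 + 8×4 = 93
Liam: 6×3 + 9×2 + 6×3 + 8×4 + 7×2 + 10×2 + 9×0 + 8×3 = 144
Farid: 6×1 + 9×4 + 6×4 + 8×3 + 7×3 + 10×3 + 9×2 + 8×1 = 167
Jamal: 6×4 + 9×0 + 6×0 + 8×2 + 7×0 + 10×1 + 9×3 + 8×0 = 77
Quinn: 6×0 + 9×1 + 6×2 + 8×1 + 7×4 + 10×4 + 9×4 + 8×2 = 149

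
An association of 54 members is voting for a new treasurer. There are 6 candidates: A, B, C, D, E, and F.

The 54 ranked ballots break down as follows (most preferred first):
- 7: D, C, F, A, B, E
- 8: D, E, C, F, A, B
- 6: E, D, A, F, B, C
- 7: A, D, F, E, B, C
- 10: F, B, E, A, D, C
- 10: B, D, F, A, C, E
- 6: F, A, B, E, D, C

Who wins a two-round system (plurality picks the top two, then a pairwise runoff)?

D

Round 1 first-place votes: A 7, B 10, C 0, D 15, E 6, F 16. F and D advance.
Runoff: F is ranked above D on 16 ballots, D above F on 38.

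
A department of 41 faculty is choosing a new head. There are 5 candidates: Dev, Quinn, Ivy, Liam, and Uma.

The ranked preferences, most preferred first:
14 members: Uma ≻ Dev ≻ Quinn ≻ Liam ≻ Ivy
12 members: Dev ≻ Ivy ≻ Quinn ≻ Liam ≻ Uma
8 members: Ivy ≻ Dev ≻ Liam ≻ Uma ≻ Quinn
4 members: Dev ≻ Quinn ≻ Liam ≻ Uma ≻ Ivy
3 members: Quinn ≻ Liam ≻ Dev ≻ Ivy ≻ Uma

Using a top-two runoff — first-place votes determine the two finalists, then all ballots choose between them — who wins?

Dev

Round 1 first-place votes: Dev 16, Quinn 3, Ivy 8, Liam 0, Uma 14. Dev and Uma advance.
Runoff: Dev is ranked above Uma on 27 ballots, Uma above Dev on 14.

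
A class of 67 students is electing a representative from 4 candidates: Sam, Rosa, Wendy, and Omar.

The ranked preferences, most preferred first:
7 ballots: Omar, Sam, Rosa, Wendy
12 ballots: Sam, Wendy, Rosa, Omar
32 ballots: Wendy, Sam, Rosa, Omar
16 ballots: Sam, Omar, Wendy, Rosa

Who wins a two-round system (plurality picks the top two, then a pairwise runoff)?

Round 1 first-place votes: Sam 28, Rosa 0, Wendy 32, Omar 7. Wendy and Sam advance.
Runoff: Wendy is ranked above Sam on 32 ballots, Sam above Wendy on 35.

Sam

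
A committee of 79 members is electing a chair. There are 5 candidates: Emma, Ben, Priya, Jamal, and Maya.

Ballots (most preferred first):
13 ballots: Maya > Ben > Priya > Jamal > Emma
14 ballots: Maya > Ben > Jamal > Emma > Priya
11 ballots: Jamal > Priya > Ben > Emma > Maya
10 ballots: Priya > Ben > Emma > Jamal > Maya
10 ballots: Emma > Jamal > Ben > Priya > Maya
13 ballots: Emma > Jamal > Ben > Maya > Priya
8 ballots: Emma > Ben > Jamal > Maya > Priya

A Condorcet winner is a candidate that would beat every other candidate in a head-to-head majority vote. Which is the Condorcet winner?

Ben vs Emma: 48–31
Ben vs Priya: 58–21
Ben vs Jamal: 45–34
Ben vs Maya: 52–27
Ben beats every other candidate.

Ben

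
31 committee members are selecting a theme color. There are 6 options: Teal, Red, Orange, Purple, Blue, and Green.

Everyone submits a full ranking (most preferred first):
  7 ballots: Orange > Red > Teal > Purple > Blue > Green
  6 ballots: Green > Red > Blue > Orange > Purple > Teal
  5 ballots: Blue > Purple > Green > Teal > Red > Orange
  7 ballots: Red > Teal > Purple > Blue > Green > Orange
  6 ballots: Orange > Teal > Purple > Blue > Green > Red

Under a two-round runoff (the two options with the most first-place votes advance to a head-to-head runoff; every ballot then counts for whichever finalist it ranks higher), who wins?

Red

Round 1 first-place votes: Teal 0, Red 7, Orange 13, Purple 0, Blue 5, Green 6. Orange and Red advance.
Runoff: Orange is ranked above Red on 13 ballots, Red above Orange on 18.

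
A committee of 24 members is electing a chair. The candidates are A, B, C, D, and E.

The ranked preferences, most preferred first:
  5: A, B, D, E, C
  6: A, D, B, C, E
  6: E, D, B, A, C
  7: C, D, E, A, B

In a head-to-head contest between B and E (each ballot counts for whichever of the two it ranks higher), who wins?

B is ranked above E on 11 ballots; E above B on 13.

E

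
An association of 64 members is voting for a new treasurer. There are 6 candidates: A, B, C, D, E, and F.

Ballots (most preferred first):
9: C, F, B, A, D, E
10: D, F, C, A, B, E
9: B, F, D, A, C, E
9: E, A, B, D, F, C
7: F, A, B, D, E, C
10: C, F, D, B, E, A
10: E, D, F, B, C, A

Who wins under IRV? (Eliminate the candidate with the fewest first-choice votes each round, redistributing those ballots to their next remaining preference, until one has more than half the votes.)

Round 1: A 0, B 9, C 19, D 10, E 19, F 7. A eliminated.
Round 2: B 9, C 19, D 10, E 19, F 7. F eliminated.
Round 3: B 16, C 19, D 10, E 19. D eliminated.
Round 4: B 16, C 29, E 19. B eliminated.
Round 5: C 38, E 26. C has a majority (≥33).

C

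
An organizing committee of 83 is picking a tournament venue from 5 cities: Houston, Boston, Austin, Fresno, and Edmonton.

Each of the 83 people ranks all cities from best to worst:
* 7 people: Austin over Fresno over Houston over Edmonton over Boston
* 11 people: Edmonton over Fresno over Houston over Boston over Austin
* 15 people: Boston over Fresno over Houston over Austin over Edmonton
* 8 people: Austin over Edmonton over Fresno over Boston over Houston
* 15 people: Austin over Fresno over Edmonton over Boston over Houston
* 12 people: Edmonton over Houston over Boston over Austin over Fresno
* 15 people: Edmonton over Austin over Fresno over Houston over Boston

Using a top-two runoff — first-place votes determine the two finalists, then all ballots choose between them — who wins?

Round 1 first-place votes: Houston 0, Boston 15, Austin 30, Fresno 0, Edmonton 38. Edmonton and Austin advance.
Runoff: Edmonton is ranked above Austin on 38 ballots, Austin above Edmonton on 45.

Austin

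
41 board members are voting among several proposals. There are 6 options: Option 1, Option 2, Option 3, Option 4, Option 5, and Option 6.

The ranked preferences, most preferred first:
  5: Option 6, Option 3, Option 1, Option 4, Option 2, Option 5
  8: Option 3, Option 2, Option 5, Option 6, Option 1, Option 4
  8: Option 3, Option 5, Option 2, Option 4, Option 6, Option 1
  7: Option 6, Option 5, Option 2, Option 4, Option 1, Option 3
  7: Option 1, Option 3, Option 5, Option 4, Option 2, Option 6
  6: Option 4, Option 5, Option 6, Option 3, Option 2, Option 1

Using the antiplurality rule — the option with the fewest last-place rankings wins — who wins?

Option 2

Last-place votes: Option 1 14, Option 2 0, Option 3 7, Option 4 8, Option 5 5, Option 6 7.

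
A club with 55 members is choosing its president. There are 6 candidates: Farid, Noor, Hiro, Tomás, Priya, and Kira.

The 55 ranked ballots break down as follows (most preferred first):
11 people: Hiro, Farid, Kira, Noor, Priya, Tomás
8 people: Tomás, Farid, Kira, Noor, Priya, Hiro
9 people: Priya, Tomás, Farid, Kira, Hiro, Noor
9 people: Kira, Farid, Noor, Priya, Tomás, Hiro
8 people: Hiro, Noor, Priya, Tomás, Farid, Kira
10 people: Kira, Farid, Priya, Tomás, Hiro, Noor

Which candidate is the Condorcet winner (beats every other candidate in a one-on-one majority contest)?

Farid

Farid vs Noor: 47–8
Farid vs Hiro: 36–19
Farid vs Tomás: 30–25
Farid vs Priya: 38–17
Farid vs Kira: 36–19
Farid beats every other candidate.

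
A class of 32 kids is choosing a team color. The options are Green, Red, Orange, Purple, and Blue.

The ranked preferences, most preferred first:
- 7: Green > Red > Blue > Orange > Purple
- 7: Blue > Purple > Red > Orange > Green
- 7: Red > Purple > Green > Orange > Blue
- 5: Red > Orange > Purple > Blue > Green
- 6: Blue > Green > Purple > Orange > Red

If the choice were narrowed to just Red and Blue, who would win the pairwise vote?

Red

Red is ranked above Blue on 19 ballots; Blue above Red on 13.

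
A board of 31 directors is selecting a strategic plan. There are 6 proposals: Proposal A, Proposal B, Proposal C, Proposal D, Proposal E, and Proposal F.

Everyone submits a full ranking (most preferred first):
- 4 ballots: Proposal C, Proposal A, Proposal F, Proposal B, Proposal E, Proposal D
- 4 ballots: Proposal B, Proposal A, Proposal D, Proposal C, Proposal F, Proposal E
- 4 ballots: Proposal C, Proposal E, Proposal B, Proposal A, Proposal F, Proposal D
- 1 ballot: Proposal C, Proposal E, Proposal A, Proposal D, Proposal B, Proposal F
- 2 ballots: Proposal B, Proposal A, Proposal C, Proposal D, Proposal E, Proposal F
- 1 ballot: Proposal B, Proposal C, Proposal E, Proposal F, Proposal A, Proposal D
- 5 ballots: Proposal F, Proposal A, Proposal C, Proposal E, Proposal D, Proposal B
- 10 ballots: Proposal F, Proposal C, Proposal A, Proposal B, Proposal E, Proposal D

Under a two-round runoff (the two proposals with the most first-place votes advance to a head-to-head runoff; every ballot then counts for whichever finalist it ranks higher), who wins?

Round 1 first-place votes: Proposal A 0, Proposal B 7, Proposal C 9, Proposal D 0, Proposal E 0, Proposal F 15. Proposal F and Proposal C advance.
Runoff: Proposal F is ranked above Proposal C on 15 ballots, Proposal C above Proposal F on 16.

Proposal C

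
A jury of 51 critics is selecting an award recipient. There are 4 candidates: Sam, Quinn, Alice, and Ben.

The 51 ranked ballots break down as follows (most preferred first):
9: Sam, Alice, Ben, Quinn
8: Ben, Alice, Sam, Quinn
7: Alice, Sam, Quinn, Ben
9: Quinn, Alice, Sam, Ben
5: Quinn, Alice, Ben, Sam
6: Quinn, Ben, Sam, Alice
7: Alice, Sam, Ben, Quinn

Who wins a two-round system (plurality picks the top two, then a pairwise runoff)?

Alice

Round 1 first-place votes: Sam 9, Quinn 20, Alice 14, Ben 8. Quinn and Alice advance.
Runoff: Quinn is ranked above Alice on 20 ballots, Alice above Quinn on 31.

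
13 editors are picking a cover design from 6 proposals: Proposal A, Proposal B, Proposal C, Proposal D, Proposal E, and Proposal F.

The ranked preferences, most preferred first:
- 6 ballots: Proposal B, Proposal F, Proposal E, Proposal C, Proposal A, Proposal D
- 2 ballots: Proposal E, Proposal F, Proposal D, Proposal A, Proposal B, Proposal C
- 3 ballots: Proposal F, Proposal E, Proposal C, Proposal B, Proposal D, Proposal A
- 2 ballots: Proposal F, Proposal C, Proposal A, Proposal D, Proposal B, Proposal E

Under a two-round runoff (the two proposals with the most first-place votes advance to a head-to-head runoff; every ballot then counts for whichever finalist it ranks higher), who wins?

Round 1 first-place votes: Proposal A 0, Proposal B 6, Proposal C 0, Proposal D 0, Proposal E 2, Proposal F 5. Proposal B and Proposal F advance.
Runoff: Proposal B is ranked above Proposal F on 6 ballots, Proposal F above Proposal B on 7.

Proposal F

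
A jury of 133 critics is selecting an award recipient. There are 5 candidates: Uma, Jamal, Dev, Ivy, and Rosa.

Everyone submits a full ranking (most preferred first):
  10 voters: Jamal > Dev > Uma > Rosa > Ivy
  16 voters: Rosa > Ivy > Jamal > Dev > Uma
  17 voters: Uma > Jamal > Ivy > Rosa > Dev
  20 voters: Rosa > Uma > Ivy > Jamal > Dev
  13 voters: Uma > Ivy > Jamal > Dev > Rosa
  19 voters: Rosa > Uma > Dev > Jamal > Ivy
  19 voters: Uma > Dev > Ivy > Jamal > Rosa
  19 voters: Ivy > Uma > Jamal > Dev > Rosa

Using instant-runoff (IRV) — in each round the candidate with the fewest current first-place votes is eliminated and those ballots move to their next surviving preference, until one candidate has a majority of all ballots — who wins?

Round 1: Uma 49, Jamal 10, Dev 0, Ivy 19, Rosa 55. Dev eliminated.
Round 2: Uma 49, Jamal 10, Ivy 19, Rosa 55. Jamal eliminated.
Round 3: Uma 59, Ivy 19, Rosa 55. Ivy eliminated.
Round 4: Uma 78, Rosa 55. Uma has a majority (≥67).

Uma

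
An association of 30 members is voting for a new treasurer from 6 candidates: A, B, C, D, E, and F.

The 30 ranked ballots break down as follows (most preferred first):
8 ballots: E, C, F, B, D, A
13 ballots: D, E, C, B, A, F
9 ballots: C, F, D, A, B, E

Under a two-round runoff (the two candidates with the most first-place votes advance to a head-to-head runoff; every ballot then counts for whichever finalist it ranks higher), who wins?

C

Round 1 first-place votes: A 0, B 0, C 9, D 13, E 8, F 0. D and C advance.
Runoff: D is ranked above C on 13 ballots, C above D on 17.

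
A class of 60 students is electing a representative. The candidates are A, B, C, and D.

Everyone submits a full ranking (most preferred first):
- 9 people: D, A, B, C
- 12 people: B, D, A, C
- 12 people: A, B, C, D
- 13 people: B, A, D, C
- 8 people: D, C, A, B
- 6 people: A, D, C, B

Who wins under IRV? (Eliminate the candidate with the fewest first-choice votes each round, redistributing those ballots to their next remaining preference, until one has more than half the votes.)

A

Round 1: A 18, B 25, C 0, D 17. C eliminated.
Round 2: A 18, B 25, D 17. D eliminated.
Round 3: A 35, B 25. A has a majority (≥31).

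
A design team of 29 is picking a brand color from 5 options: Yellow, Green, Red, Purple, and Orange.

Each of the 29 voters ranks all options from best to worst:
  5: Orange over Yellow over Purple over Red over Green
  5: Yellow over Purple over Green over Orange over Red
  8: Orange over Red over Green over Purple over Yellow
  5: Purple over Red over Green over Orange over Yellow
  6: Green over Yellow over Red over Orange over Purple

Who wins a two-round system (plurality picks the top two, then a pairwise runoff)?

Round 1 first-place votes: Yellow 5, Green 6, Red 0, Purple 5, Orange 13. Orange and Green advance.
Runoff: Orange is ranked above Green on 13 ballots, Green above Orange on 16.

Green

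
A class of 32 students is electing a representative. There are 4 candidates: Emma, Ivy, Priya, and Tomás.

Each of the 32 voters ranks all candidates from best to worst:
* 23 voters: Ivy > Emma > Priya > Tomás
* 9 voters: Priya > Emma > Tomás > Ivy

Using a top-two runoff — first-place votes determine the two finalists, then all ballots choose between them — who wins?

Round 1 first-place votes: Emma 0, Ivy 23, Priya 9, Tomás 0. Ivy and Priya advance.
Runoff: Ivy is ranked above Priya on 23 ballots, Priya above Ivy on 9.

Ivy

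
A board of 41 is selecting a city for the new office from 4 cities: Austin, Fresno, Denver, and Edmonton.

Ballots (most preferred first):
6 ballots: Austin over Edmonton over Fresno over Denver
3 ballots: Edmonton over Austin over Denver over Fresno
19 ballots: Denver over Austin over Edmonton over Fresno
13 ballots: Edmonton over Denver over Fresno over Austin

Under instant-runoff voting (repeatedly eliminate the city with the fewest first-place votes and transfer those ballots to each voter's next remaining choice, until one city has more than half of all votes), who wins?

Round 1: Austin 6, Fresno 0, Denver 19, Edmonton 16. Fresno eliminated.
Round 2: Austin 6, Denver 19, Edmonton 16. Austin eliminated.
Round 3: Denver 19, Edmonton 22. Edmonton has a majority (≥21).

Edmonton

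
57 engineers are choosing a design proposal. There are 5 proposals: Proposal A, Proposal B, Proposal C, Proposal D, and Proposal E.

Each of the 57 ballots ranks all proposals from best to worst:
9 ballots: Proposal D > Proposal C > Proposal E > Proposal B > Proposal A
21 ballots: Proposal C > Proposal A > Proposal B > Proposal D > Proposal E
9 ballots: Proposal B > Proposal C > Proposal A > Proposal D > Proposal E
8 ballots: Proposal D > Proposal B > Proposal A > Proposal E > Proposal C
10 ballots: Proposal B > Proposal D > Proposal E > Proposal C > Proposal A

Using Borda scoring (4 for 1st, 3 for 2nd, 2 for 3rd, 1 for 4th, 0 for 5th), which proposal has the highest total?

Proposal B

Proposal A: 9×0 + 21×3 + 9×2 + 8×2 + 10×0 = 97
Proposal B: 9×1 + 21×2 + 9×4 + 8×3 + 10×4 = 151
Proposal C: 9×3 + 21×4 + 9×3 + 8×0 + 10×1 = 148
Proposal D: 9×4 + 21×1 + 9×1 + 8×4 + 10×3 = 128
Proposal E: 9×2 + 21×0 + 9×0 + 8×1 + 10×2 = 46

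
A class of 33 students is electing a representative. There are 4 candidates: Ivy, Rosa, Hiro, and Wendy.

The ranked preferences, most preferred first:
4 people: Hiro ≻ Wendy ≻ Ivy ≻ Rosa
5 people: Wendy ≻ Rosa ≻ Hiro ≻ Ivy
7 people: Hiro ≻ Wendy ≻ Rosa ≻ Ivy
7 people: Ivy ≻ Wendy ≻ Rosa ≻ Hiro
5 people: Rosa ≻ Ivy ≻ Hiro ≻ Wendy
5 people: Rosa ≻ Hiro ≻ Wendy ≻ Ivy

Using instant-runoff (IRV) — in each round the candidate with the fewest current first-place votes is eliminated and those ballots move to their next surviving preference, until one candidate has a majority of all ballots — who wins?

Round 1: Ivy 7, Rosa 10, Hiro 11, Wendy 5. Wendy eliminated.
Round 2: Ivy 7, Rosa 15, Hiro 11. Ivy eliminated.
Round 3: Rosa 22, Hiro 11. Rosa has a majority (≥17).

Rosa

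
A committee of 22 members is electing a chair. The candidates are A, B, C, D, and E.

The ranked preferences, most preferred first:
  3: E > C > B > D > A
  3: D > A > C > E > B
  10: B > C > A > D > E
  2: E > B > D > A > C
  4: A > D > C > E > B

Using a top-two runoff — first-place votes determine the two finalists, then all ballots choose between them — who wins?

Round 1 first-place votes: A 4, B 10, C 0, D 3, E 5. B and E advance.
Runoff: B is ranked above E on 10 ballots, E above B on 12.

E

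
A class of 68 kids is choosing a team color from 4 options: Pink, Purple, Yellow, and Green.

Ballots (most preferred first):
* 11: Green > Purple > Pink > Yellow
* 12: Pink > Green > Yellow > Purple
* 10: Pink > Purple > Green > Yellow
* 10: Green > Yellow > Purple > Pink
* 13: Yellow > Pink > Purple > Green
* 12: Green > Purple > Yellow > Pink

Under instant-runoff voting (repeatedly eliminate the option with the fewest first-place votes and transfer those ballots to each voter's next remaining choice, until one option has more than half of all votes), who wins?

Pink

Round 1: Pink 22, Purple 0, Yellow 13, Green 33. Purple eliminated.
Round 2: Pink 22, Yellow 13, Green 33. Yellow eliminated.
Round 3: Pink 35, Green 33. Pink has a majority (≥35).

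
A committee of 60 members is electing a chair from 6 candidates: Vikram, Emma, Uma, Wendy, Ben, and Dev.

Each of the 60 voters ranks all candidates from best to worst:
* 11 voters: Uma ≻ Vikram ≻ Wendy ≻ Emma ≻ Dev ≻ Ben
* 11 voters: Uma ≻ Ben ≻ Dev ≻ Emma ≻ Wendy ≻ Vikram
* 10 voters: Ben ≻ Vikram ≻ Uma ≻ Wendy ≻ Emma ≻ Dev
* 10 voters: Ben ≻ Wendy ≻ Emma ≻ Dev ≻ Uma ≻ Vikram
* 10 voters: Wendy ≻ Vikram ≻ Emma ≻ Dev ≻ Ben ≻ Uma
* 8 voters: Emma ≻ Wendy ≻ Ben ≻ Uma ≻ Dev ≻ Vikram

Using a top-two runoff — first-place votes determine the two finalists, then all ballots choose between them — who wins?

Round 1 first-place votes: Vikram 0, Emma 8, Uma 22, Wendy 10, Ben 20, Dev 0. Uma and Ben advance.
Runoff: Uma is ranked above Ben on 22 ballots, Ben above Uma on 38.

Ben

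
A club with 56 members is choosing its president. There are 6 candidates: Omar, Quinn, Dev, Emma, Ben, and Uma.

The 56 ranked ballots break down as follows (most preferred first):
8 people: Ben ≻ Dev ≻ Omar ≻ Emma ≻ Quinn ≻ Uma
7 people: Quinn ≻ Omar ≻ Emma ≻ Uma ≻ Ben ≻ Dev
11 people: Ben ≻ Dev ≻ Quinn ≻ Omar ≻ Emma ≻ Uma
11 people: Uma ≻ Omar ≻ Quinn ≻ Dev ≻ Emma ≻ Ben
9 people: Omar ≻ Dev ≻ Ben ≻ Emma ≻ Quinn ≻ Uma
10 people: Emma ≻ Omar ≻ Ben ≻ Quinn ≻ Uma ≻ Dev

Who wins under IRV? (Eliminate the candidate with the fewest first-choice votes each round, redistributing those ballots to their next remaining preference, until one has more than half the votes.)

Round 1: Omar 9, Quinn 7, Dev 0, Emma 10, Ben 19, Uma 11. Dev eliminated.
Round 2: Omar 9, Quinn 7, Emma 10, Ben 19, Uma 11. Quinn eliminated.
Round 3: Omar 16, Emma 10, Ben 19, Uma 11. Emma eliminated.
Round 4: Omar 26, Ben 19, Uma 11. Uma eliminated.
Round 5: Omar 37, Ben 19. Omar has a majority (≥29).

Omar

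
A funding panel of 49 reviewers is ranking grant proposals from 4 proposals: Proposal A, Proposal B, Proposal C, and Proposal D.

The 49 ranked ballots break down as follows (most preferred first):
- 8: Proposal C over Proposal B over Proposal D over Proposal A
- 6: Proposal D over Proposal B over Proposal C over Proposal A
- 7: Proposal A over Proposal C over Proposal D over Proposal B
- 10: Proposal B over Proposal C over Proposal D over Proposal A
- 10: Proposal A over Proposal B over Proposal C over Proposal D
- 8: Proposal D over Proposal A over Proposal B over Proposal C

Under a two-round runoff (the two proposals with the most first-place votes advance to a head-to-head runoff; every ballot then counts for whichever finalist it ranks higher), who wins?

Round 1 first-place votes: Proposal A 17, Proposal B 10, Proposal C 8, Proposal D 14. Proposal A and Proposal D advance.
Runoff: Proposal A is ranked above Proposal D on 17 ballots, Proposal D above Proposal A on 32.

Proposal D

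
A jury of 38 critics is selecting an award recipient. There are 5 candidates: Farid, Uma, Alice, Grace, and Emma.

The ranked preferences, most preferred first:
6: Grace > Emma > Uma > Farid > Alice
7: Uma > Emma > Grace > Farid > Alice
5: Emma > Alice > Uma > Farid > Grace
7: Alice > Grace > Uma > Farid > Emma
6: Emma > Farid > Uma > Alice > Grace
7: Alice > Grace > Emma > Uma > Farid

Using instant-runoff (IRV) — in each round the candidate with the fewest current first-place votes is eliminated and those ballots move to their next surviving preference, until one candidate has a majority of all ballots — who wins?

Emma

Round 1: Farid 0, Uma 7, Alice 14, Grace 6, Emma 11. Farid eliminated.
Round 2: Uma 7, Alice 14, Grace 6, Emma 11. Grace eliminated.
Round 3: Uma 7, Alice 14, Emma 17. Uma eliminated.
Round 4: Alice 14, Emma 24. Emma has a majority (≥20).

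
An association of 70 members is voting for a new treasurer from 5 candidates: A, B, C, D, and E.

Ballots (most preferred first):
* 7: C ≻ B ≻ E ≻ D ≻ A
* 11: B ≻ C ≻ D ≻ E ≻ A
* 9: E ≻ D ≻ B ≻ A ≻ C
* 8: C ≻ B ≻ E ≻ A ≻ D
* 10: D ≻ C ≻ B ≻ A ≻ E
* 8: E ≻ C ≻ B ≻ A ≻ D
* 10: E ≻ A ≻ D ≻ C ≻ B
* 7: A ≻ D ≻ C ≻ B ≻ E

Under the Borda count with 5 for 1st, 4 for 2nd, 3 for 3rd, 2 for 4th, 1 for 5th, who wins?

C

A: 7×1 + 11×1 + 9×2 + 8×2 + 10×2 + 8×2 + 10×4 + 7×5 = 163
B: 7×4 + 11×5 + 9×3 + 8×4 + 10×3 + 8×3 + 10×1 + 7×2 = 220
C: 7×5 + 11×4 + 9×1 + 8×5 + 10×4 + 8×4 + 10×2 + 7×3 = 241
D: 7×2 + 11×3 + 9×4 + 8×1 + 10×5 + 8×1 + 10×3 + 7×4 = 207
E: 7×3 + 11×2 + 9×5 + 8×3 + 10×1 + 8×5 + 10×5 + 7×1 = 219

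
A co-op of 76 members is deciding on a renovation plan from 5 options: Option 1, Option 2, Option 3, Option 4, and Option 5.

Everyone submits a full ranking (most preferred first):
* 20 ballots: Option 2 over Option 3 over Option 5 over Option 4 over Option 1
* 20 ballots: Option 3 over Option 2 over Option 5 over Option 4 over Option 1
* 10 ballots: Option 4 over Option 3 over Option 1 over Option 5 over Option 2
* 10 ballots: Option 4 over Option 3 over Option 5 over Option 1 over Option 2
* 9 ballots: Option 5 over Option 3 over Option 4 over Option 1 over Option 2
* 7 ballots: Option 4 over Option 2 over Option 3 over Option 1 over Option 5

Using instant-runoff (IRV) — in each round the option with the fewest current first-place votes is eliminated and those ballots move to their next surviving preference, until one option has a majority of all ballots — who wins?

Round 1: Option 1 0, Option 2 20, Option 3 20, Option 4 27, Option 5 9. Option 1 eliminated.
Round 2: Option 2 20, Option 3 20, Option 4 27, Option 5 9. Option 5 eliminated.
Round 3: Option 2 20, Option 3 29, Option 4 27. Option 2 eliminated.
Round 4: Option 3 49, Option 4 27. Option 3 has a majority (≥39).

Option 3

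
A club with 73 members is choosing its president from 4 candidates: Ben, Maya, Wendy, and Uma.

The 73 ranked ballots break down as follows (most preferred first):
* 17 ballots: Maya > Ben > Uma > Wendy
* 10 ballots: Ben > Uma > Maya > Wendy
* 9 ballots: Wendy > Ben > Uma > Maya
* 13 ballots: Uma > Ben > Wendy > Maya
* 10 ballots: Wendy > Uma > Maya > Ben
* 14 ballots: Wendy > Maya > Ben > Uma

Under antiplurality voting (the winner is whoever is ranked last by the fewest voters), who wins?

Last-place votes: Ben 10, Maya 22, Wendy 27, Uma 14.

Ben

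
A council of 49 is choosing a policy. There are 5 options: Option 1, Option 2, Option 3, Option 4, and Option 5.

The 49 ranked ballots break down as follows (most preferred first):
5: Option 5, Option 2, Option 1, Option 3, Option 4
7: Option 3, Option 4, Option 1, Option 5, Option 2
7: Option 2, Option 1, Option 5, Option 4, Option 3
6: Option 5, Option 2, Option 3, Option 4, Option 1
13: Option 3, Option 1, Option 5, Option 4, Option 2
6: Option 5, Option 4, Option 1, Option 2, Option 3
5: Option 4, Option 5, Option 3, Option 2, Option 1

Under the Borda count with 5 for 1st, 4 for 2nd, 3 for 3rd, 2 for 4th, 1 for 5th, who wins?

Option 1: 5×3 + 7×3 + 7×4 + 6×1 + 13×4 + 6×3 + 5×1 = 145
Option 2: 5×4 + 7×1 + 7×5 + 6×4 + 13×1 + 6×2 + 5×2 = 121
Option 3: 5×2 + 7×5 + 7×1 + 6×3 + 13×5 + 6×1 + 5×3 = 156
Option 4: 5×1 + 7×4 + 7×2 + 6×2 + 13×2 + 6×4 + 5×5 = 134
Option 5: 5×5 + 7×2 + 7×3 + 6×5 + 13×3 + 6×5 + 5×4 = 179

Option 5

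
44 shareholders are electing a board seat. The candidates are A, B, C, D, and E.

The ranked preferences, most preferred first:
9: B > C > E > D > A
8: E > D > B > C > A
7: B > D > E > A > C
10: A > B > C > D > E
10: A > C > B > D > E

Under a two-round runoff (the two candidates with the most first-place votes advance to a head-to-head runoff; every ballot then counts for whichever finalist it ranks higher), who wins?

B

Round 1 first-place votes: A 20, B 16, C 0, D 0, E 8. A and B advance.
Runoff: A is ranked above B on 20 ballots, B above A on 24.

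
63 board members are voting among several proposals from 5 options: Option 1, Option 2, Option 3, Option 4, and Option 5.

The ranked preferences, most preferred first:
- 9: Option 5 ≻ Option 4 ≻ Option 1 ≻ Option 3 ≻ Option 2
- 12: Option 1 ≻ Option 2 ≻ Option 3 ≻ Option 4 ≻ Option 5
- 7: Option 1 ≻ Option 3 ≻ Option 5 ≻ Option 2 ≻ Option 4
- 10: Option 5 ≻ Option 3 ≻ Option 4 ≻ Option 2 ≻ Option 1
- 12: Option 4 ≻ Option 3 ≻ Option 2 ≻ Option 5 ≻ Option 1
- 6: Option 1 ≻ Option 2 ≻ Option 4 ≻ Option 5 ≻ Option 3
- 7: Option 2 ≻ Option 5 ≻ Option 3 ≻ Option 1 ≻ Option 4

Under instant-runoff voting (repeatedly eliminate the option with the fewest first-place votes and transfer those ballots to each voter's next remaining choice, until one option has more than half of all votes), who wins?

Option 5

Round 1: Option 1 25, Option 2 7, Option 3 0, Option 4 12, Option 5 19. Option 3 eliminated.
Round 2: Option 1 25, Option 2 7, Option 4 12, Option 5 19. Option 2 eliminated.
Round 3: Option 1 25, Option 4 12, Option 5 26. Option 4 eliminated.
Round 4: Option 1 25, Option 5 38. Option 5 has a majority (≥32).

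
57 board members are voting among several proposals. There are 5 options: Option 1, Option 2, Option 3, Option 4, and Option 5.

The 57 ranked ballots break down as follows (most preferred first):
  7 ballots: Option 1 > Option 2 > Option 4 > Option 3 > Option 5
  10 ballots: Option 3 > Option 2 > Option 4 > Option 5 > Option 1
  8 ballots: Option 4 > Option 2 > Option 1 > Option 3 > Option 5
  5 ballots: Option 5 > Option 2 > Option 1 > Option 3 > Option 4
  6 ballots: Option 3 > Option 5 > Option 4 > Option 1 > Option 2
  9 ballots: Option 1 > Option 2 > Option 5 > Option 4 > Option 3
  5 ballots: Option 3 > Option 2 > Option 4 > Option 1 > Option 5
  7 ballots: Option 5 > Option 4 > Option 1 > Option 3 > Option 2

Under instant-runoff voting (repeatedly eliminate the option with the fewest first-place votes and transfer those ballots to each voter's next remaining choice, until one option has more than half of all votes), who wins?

Round 1: Option 1 16, Option 2 0, Option 3 21, Option 4 8, Option 5 12. Option 2 eliminated.
Round 2: Option 1 16, Option 3 21, Option 4 8, Option 5 12. Option 4 eliminated.
Round 3: Option 1 24, Option 3 21, Option 5 12. Option 5 eliminated.
Round 4: Option 1 36, Option 3 21. Option 1 has a majority (≥29).

Option 1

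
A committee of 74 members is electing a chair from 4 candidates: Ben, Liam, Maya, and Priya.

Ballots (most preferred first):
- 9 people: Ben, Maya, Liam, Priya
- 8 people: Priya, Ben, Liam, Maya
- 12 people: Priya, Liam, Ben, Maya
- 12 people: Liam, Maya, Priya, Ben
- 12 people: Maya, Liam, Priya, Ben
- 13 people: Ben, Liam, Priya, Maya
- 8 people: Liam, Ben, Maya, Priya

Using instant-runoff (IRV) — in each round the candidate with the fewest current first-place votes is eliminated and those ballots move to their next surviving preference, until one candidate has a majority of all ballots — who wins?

Round 1: Ben 22, Liam 20, Maya 12, Priya 20. Maya eliminated.
Round 2: Ben 22, Liam 32, Priya 20. Priya eliminated.
Round 3: Ben 30, Liam 44. Liam has a majority (≥38).

Liam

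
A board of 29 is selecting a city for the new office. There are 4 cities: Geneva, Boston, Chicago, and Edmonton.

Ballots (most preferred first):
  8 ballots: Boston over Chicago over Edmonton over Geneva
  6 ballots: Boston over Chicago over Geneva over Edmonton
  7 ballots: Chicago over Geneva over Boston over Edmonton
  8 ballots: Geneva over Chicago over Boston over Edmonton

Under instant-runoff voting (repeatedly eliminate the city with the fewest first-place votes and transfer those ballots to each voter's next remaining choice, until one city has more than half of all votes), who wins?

Round 1: Geneva 8, Boston 14, Chicago 7, Edmonton 0. Edmonton eliminated.
Round 2: Geneva 8, Boston 14, Chicago 7. Chicago eliminated.
Round 3: Geneva 15, Boston 14. Geneva has a majority (≥15).

Geneva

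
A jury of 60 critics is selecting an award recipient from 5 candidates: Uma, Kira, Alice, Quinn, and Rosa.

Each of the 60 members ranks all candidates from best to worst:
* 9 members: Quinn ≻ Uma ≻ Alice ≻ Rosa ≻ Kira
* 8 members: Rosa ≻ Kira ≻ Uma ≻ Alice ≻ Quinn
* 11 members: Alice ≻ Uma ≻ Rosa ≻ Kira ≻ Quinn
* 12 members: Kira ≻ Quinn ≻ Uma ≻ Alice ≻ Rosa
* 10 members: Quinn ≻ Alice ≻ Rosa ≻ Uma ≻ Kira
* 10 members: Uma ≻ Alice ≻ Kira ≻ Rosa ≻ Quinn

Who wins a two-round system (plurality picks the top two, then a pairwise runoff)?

Round 1 first-place votes: Uma 10, Kira 12, Alice 11, Quinn 19, Rosa 8. Quinn and Kira advance.
Runoff: Quinn is ranked above Kira on 19 ballots, Kira above Quinn on 41.

Kira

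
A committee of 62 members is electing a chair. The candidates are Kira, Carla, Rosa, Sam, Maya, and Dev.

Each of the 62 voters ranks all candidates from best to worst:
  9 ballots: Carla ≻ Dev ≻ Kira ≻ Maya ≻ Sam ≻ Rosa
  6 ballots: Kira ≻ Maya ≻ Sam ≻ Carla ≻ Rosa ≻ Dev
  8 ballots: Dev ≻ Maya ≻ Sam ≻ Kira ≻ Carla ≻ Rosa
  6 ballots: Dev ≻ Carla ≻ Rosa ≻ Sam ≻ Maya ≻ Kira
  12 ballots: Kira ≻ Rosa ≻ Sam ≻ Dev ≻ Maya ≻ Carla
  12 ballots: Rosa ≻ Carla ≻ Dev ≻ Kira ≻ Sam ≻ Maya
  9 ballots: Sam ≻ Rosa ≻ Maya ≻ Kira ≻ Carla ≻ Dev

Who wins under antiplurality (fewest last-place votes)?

Sam

Last-place votes: Kira 6, Carla 12, Rosa 17, Sam 0, Maya 12, Dev 15.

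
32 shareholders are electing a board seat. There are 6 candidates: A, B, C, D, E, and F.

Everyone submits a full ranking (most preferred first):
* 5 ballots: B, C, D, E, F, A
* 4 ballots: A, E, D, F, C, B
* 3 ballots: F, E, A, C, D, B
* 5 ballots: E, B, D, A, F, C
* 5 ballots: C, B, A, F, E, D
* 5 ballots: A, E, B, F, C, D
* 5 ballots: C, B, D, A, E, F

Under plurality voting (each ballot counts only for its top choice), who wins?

C

First-place votes: A 9, B 5, C 10, D 0, E 5, F 3.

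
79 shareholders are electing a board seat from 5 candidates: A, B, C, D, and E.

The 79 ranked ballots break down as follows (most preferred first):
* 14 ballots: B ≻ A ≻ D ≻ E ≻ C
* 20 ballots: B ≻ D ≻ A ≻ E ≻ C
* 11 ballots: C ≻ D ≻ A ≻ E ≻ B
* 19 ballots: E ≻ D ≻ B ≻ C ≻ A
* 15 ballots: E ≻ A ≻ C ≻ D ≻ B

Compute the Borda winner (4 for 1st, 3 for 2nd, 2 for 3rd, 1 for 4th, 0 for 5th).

D

A: 14×3 + 20×2 + 11×2 + 19×0 + 15×3 = 149
B: 14×4 + 20×4 + 11×0 + 19×2 + 15×0 = 174
C: 14×0 + 20×0 + 11×4 + 19×1 + 15×2 = 93
D: 14×2 + 20×3 + 11×3 + 19×3 + 15×1 = 193
E: 14×1 + 20×1 + 11×1 + 19×4 + 15×4 = 181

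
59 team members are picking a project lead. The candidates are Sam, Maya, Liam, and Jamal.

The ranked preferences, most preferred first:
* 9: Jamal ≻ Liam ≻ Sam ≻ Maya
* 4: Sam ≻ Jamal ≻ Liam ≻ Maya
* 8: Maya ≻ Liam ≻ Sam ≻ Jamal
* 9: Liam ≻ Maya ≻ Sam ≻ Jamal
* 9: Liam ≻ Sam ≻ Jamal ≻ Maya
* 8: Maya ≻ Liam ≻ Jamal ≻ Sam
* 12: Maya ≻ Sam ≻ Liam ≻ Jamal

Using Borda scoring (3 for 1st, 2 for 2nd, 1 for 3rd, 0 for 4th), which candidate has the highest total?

Liam

Sam: 9×1 + 4×3 + 8×1 + 9×1 + 9×2 + 8×0 + 12×2 = 80
Maya: 9×0 + 4×0 + 8×3 + 9×2 + 9×0 + 8×3 + 12×3 = 102
Liam: 9×2 + 4×1 + 8×2 + 9×3 + 9×3 + 8×2 + 12×1 = 120
Jamal: 9×3 + 4×2 + 8×0 + 9×0 + 9×1 + 8×1 + 12×0 = 52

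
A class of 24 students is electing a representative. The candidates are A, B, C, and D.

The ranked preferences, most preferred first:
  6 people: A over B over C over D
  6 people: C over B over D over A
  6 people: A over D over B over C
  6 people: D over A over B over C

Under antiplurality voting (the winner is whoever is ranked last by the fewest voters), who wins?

B

Last-place votes: A 6, B 0, C 12, D 6.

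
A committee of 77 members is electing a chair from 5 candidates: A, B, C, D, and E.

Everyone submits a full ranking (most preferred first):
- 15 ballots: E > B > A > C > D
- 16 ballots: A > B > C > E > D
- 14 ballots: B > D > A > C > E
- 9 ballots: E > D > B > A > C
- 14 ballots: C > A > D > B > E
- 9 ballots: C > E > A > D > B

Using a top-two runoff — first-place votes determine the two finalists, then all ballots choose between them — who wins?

C

Round 1 first-place votes: A 16, B 14, C 23, D 0, E 24. E and C advance.
Runoff: E is ranked above C on 24 ballots, C above E on 53.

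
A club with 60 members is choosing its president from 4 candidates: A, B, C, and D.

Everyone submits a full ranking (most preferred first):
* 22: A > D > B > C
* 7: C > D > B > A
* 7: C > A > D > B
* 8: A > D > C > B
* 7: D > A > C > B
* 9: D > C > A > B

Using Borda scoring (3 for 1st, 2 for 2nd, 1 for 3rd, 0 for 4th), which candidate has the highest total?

D

A: 22×3 + 7×0 + 7×2 + 8×3 + 7×2 + 9×1 = 127
B: 22×1 + 7×1 + 7×0 + 8×0 + 7×0 + 9×0 = 29
C: 22×0 + 7×3 + 7×3 + 8×1 + 7×1 + 9×2 = 75
D: 22×2 + 7×2 + 7×1 + 8×2 + 7×3 + 9×3 = 129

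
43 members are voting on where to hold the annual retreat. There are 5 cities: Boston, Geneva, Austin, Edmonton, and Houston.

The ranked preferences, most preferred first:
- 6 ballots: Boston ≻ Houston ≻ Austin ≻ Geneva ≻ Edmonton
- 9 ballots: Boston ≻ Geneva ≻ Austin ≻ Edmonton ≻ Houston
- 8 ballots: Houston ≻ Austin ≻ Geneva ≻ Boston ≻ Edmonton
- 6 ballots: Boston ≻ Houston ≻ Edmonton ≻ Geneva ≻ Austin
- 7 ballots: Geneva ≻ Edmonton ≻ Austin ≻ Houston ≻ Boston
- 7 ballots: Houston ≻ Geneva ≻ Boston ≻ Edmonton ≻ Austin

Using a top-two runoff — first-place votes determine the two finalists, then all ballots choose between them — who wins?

Houston

Round 1 first-place votes: Boston 21, Geneva 7, Austin 0, Edmonton 0, Houston 15. Boston and Houston advance.
Runoff: Boston is ranked above Houston on 21 ballots, Houston above Boston on 22.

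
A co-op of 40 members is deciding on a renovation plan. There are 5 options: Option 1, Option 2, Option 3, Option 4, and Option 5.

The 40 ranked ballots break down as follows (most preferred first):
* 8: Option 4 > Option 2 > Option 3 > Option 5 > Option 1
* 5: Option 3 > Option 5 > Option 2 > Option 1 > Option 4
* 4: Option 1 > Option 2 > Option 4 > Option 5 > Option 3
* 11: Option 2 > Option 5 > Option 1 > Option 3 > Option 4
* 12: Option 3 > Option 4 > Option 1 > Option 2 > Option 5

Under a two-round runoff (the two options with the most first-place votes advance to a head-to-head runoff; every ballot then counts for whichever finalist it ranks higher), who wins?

Round 1 first-place votes: Option 1 4, Option 2 11, Option 3 17, Option 4 8, Option 5 0. Option 3 and Option 2 advance.
Runoff: Option 3 is ranked above Option 2 on 17 ballots, Option 2 above Option 3 on 23.

Option 2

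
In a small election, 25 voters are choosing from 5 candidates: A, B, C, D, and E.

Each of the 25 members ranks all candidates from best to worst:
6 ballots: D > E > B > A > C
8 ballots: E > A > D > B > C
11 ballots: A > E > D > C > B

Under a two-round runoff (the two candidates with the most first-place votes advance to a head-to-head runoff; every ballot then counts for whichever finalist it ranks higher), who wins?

Round 1 first-place votes: A 11, B 0, C 0, D 6, E 8. A and E advance.
Runoff: A is ranked above E on 11 ballots, E above A on 14.

E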